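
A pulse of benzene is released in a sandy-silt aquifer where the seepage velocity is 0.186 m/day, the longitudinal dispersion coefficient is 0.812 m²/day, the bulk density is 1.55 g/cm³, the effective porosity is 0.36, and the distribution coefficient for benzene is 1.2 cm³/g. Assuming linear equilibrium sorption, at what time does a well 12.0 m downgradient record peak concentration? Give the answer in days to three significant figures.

Retardation factor R = 1 + ρ_b·K_d/n = 1 + 1.55 × 1.2/0.36 = 6.167.
Sorption retards both mechanisms: v_R = v/R = 0.03016 m/day, D_R = D/R = 0.1317 m²/day.
Peak time from v_R²t² + 2D_R t − x² = 0: t = (√(D_R² + v_R²x²) − D_R)/v_R².
√(D_R² + v_R²x²) = √(0.1317² + 0.03016² × 12.0²) = 0.3851; v_R² = 0.0009096.
t = (0.3851 − 0.1317)/0.0009096 = 279 days.

279 days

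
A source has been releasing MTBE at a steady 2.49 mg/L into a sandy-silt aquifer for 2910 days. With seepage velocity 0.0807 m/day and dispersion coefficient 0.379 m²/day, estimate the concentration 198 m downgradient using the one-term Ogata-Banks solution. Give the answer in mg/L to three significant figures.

1.95 mg/L

For a continuous step input, C/C₀ ≈ ½·erfc((x−vt)/(2√(Dt))).
vt = 0.0807 × 2910 = 234.837 m and 2√(Dt) = 2√(0.379 × 2910) = 66.42 m.
Argument (x−vt)/(2√(Dt)) = (198 − 234.837)/66.42 = -0.5546; ½·erfc(-0.5546) = 0.7836.
C = 2.49 × 0.7836 = 1.95 mg/L.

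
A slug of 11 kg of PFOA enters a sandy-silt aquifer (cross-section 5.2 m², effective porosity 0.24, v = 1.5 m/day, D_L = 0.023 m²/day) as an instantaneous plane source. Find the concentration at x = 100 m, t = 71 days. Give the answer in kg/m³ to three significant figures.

0.00302 kg/m³

For an instantaneous plane source, C(x,t) = M/(n_e·A·√(4πDt)) · exp(−(x−vt)²/(4Dt)), with n_e·A the pore (flow) area.
Plume center vt = 1.5 × 71 = 106.5 m, so the well at 100 m is 6.5 m upgradient of the peak.
√(4πDt) = 4.530 m, giving peak height M/(n_e·A·√(4πDt)) = 11/(0.24 × 5.2 × 4.530) = 1.946 kg/m³.
(x−vt)²/(4Dt) = (-6.5)²/(4 × 0.023 × 71) = 6.468; exp(−6.468) = 0.001552.
C = 1.946 × 0.001552 = 0.00302 kg/m³.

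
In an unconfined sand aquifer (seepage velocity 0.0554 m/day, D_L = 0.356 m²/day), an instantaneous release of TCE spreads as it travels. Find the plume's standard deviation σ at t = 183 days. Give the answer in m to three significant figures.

Dispersive spreading gives a Gaussian with σ² = 2Dt; advection only shifts the center.
σ = √(2 × 0.356 × 183) = 11.4 m.

11.4 m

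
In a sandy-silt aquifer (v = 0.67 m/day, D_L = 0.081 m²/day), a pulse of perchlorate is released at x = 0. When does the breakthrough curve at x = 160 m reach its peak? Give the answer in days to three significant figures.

239 days

For the 1D instantaneous-source solution, setting ∂C/∂t = 0 at fixed x gives v²t² + 2Dt − x² = 0, so t = (√(D² + v²x²) − D)/v².
√(D² + v²x²) = √(0.081² + 0.67² × 160²) = 107.2; v² = 0.4489.
t = (107.2 − 0.081)/0.4489 = 239 days (vs. the pure-advection estimate x/v = 239 d).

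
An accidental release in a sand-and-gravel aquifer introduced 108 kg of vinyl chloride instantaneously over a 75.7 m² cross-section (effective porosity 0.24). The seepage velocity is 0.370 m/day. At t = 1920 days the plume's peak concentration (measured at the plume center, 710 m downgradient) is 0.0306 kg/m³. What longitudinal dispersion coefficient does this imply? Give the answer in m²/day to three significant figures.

At the plume center C_max = M/(n_e·A·√(4πDt)), so D = M²/(4πt·(n_e·A·C_max)²).
n_e·A·C_max = 0.24 × 75.7 × 0.0306 = 0.5559 kg/m.
D = 108²/(4π × 1920 × 0.5559²) = 1.56 m²/day.

1.56 m²/day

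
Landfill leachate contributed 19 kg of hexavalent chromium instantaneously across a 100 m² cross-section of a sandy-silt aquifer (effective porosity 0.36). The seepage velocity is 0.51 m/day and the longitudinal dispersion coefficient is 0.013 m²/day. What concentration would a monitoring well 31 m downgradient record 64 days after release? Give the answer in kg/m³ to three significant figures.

For an instantaneous plane source, C(x,t) = M/(n_e·A·√(4πDt)) · exp(−(x−vt)²/(4Dt)), with n_e·A the pore (flow) area.
Plume center vt = 0.51 × 64 = 32.64 m, so the well at 31 m is 1.64 m upgradient of the peak.
√(4πDt) = 3.233 m, giving peak height M/(n_e·A·√(4πDt)) = 19/(0.36 × 100 × 3.233) = 0.1632 kg/m³.
(x−vt)²/(4Dt) = (-1.64)²/(4 × 0.013 × 64) = 0.8082; exp(−0.8082) = 0.4457.
C = 0.1632 × 0.4457 = 0.0727 kg/m³.

0.0727 kg/m³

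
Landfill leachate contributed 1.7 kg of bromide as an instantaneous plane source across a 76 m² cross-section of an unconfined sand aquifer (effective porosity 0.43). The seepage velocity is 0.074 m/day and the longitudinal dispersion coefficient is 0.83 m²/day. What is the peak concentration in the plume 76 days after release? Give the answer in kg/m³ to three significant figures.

The peak of an instantaneous 1D plume sits at x = vt; there the Gaussian factor is 1 and C_max = M/(n_e·A·√(4πDt)), where n_e·A is the pore area the mass is dissolved in.
√(4πDt) = √(4π × 0.83 × 76) = 28.15 m, so C_max = 1.7/(0.43 × 76 × 28.15) = 0.00185 kg/m³.

0.00185 kg/m³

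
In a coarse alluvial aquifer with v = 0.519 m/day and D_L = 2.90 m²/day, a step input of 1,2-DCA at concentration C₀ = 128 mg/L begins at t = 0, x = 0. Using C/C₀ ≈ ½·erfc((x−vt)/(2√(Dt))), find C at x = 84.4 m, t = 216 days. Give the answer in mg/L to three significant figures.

100 mg/L

For a continuous step input, C/C₀ ≈ ½·erfc((x−vt)/(2√(Dt))).
vt = 0.519 × 216 = 112.104 m and 2√(Dt) = 2√(2.90 × 216) = 50.06 m.
Argument (x−vt)/(2√(Dt)) = (84.4 − 112.104)/50.06 = -0.5534; ½·erfc(-0.5534) = 0.7831.
C = 128 × 0.7831 = 100 mg/L.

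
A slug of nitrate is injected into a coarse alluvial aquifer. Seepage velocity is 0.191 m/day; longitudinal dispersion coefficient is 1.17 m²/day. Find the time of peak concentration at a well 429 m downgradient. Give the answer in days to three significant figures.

2210 days

For the 1D instantaneous-source solution, setting ∂C/∂t = 0 at fixed x gives v²t² + 2Dt − x² = 0, so t = (√(D² + v²x²) − D)/v².
√(D² + v²x²) = √(1.17² + 0.191² × 429²) = 81.95; v² = 0.036481.
t = (81.95 − 1.17)/0.036481 = 2210 days (vs. the pure-advection estimate x/v = 2250 d).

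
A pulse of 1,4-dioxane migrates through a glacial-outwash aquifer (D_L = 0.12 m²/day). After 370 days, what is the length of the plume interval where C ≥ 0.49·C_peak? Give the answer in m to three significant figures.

22.5 m

The plume is Gaussian with σ = √(2Dt) = √(2 × 0.12 × 370) = 9.423 m.
C/C_peak = exp(−Δx²/(2σ²)) = 0.49 ⇒ Δx = σ·√(−2 ln 0.49) = 9.423 × 1.194 = 11.25 m.
Width = 2Δx = 22.5 m.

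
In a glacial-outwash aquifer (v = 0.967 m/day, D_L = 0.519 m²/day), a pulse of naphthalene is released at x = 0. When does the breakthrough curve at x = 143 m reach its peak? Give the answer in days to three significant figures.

For the 1D instantaneous-source solution, setting ∂C/∂t = 0 at fixed x gives v²t² + 2Dt − x² = 0, so t = (√(D² + v²x²) − D)/v².
√(D² + v²x²) = √(0.519² + 0.967² × 143²) = 138.3; v² = 0.935089.
t = (138.3 − 0.519)/0.935089 = 147 days (vs. the pure-advection estimate x/v = 148 d).

147 days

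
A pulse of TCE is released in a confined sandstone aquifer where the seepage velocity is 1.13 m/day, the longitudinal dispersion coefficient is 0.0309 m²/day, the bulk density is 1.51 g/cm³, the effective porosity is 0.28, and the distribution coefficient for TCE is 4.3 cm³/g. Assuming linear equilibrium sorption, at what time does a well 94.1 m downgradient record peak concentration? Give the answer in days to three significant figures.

2010 days

Retardation factor R = 1 + ρ_b·K_d/n = 1 + 1.51 × 4.3/0.28 = 24.19.
Sorption retards both mechanisms: v_R = v/R = 0.04671 m/day, D_R = D/R = 0.001277 m²/day.
Peak time from v_R²t² + 2D_R t − x² = 0: t = (√(D_R² + v_R²x²) − D_R)/v_R².
√(D_R² + v_R²x²) = √(0.001277² + 0.04671² × 94.1²) = 4.395; v_R² = 0.002182.
t = (4.395 − 0.001277)/0.002182 = 2010 days.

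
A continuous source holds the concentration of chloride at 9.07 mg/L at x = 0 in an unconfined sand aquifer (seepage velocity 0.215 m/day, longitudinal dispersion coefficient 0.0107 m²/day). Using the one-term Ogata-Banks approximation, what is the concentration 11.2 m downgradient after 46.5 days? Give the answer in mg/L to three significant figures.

For a continuous step input, C/C₀ ≈ ½·erfc((x−vt)/(2√(Dt))).
vt = 0.215 × 46.5 = 9.9975 m and 2√(Dt) = 2√(0.0107 × 46.5) = 1.411 m.
Argument (x−vt)/(2√(Dt)) = (11.2 − 9.9975)/1.411 = 0.8522; ½·erfc(0.8522) = 0.1141.
C = 9.07 × 0.1141 = 1.03 mg/L.

1.03 mg/L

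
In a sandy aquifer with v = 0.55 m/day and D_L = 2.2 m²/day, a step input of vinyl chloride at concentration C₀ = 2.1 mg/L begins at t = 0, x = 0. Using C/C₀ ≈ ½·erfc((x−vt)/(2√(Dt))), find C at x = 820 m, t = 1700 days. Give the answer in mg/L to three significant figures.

For a continuous step input, C/C₀ ≈ ½·erfc((x−vt)/(2√(Dt))).
vt = 0.55 × 1700 = 935 m and 2√(Dt) = 2√(2.2 × 1700) = 122.3 m.
Argument (x−vt)/(2√(Dt)) = (820 − 935)/122.3 = -0.9403; ½·erfc(-0.9403) = 0.9082.
C = 2.1 × 0.9082 = 1.91 mg/L.

1.91 mg/L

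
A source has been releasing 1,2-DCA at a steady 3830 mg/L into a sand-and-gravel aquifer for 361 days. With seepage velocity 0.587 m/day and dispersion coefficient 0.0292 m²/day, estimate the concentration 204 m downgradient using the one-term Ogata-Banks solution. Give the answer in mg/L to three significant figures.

3670 mg/L

For a continuous step input, C/C₀ ≈ ½·erfc((x−vt)/(2√(Dt))).
vt = 0.587 × 361 = 211.907 m and 2√(Dt) = 2√(0.0292 × 361) = 6.493 m.
Argument (x−vt)/(2√(Dt)) = (204 − 211.907)/6.493 = -1.218; ½·erfc(-1.218) = 0.9575.
C = 3830 × 0.9575 = 3670 mg/L.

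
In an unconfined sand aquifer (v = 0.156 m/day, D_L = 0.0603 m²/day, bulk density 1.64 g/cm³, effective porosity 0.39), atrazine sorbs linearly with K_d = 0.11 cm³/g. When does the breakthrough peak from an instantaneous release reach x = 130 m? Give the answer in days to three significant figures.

1220 days

Retardation factor R = 1 + ρ_b·K_d/n = 1 + 1.64 × 0.11/0.39 = 1.463.
Sorption retards both mechanisms: v_R = v/R = 0.1066 m/day, D_R = D/R = 0.04122 m²/day.
Peak time from v_R²t² + 2D_R t − x² = 0: t = (√(D_R² + v_R²x²) − D_R)/v_R².
√(D_R² + v_R²x²) = √(0.04122² + 0.1066² × 130²) = 13.86; v_R² = 0.01136.
t = (13.86 − 0.04122)/0.01136 = 1220 days.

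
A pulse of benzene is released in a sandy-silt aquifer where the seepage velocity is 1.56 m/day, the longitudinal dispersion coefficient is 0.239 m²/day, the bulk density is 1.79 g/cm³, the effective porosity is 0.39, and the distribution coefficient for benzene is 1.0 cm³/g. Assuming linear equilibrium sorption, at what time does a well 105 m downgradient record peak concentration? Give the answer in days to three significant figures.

376 days

Retardation factor R = 1 + ρ_b·K_d/n = 1 + 1.79 × 1.0/0.39 = 5.590.
Sorption retards both mechanisms: v_R = v/R = 0.2791 m/day, D_R = D/R = 0.04275 m²/day.
Peak time from v_R²t² + 2D_R t − x² = 0: t = (√(D_R² + v_R²x²) − D_R)/v_R².
√(D_R² + v_R²x²) = √(0.04275² + 0.2791² × 105²) = 29.31; v_R² = 0.07790.
t = (29.31 − 0.04275)/0.07790 = 376 days.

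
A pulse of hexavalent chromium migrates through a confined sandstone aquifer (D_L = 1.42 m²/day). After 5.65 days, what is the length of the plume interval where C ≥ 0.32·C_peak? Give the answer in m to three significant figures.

12.1 m

The plume is Gaussian with σ = √(2Dt) = √(2 × 1.42 × 5.65) = 4.006 m.
C/C_peak = exp(−Δx²/(2σ²)) = 0.32 ⇒ Δx = σ·√(−2 ln 0.32) = 4.006 × 1.510 = 6.049 m.
Width = 2Δx = 12.1 m.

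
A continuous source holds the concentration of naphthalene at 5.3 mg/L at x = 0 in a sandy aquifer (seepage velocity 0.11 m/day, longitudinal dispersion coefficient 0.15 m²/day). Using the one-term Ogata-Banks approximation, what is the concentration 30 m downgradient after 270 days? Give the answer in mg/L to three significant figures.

For a continuous step input, C/C₀ ≈ ½·erfc((x−vt)/(2√(Dt))).
vt = 0.11 × 270 = 29.7 m and 2√(Dt) = 2√(0.15 × 270) = 12.73 m.
Argument (x−vt)/(2√(Dt)) = (30 − 29.7)/12.73 = 0.02357; ½·erfc(0.02357) = 0.4867.
C = 5.3 × 0.4867 = 2.58 mg/L.

2.58 mg/L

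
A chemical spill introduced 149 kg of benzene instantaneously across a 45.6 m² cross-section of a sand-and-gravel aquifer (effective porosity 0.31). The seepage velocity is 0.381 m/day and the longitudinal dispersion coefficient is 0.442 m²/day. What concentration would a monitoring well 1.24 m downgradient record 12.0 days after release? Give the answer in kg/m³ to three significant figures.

0.765 kg/m³

For an instantaneous plane source, C(x,t) = M/(n_e·A·√(4πDt)) · exp(−(x−vt)²/(4Dt)), with n_e·A the pore (flow) area.
Plume center vt = 0.381 × 12.0 = 4.572 m, so the well at 1.24 m is 3.332 m upgradient of the peak.
√(4πDt) = 8.164 m, giving peak height M/(n_e·A·√(4πDt)) = 149/(0.31 × 45.6 × 8.164) = 1.291 kg/m³.
(x−vt)²/(4Dt) = (-3.332)²/(4 × 0.442 × 12.0) = 0.5233; exp(−0.5233) = 0.5926.
C = 1.291 × 0.5926 = 0.765 kg/m³.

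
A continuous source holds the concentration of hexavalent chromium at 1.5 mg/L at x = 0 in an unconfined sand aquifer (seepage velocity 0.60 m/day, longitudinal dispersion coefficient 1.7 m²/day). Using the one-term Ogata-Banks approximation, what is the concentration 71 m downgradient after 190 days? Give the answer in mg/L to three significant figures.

For a continuous step input, C/C₀ ≈ ½·erfc((x−vt)/(2√(Dt))).
vt = 0.60 × 190 = 114 m and 2√(Dt) = 2√(1.7 × 190) = 35.94 m.
Argument (x−vt)/(2√(Dt)) = (71 − 114)/35.94 = -1.196; ½·erfc(-1.196) = 0.9546.
C = 1.5 × 0.9546 = 1.43 mg/L.

1.43 mg/L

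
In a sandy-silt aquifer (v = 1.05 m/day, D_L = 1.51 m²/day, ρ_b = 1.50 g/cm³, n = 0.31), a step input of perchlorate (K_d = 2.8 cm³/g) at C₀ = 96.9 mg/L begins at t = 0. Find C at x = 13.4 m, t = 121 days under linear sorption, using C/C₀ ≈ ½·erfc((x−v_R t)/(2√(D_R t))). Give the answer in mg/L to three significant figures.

17.0 mg/L

Retardation factor R = 1 + ρ_b·K_d/n = 1 + 1.50 × 2.8/0.31 = 14.55.
Sorption retards both mechanisms: v_R = v/R = 0.07216 m/day, D_R = D/R = 0.1038 m²/day.
v_R·t = 0.07216 × 121 = 8.73136 m; 2√(D_R t) = 7.088 m; argument = (13.4 − 8.73136)/7.088 = 0.6587.
C = C₀ × ½·erfc(0.6587) = 96.9 × 0.1758 = 17.0 mg/L.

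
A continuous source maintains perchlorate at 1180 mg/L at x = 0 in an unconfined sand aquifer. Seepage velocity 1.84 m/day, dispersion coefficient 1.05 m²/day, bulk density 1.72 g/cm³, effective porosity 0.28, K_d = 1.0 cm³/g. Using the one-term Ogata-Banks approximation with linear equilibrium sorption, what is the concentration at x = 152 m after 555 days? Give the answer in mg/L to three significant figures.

Retardation factor R = 1 + ρ_b·K_d/n = 1 + 1.72 × 1.0/0.28 = 7.143.
Sorption retards both mechanisms: v_R = v/R = 0.2576 m/day, D_R = D/R = 0.1470 m²/day.
v_R·t = 0.2576 × 555 = 142.968 m; 2√(D_R t) = 18.06 m; argument = (152 − 142.968)/18.06 = 0.5001.
C = C₀ × ½·erfc(0.5001) = 1180 × 0.2397 = 283 mg/L.

283 mg/L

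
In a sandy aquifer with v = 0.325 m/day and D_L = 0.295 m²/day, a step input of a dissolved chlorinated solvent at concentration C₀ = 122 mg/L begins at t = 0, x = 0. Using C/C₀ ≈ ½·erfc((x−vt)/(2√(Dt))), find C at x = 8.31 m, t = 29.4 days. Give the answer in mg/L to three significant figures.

For a continuous step input, C/C₀ ≈ ½·erfc((x−vt)/(2√(Dt))).
vt = 0.325 × 29.4 = 9.555 m and 2√(Dt) = 2√(0.295 × 29.4) = 5.890 m.
Argument (x−vt)/(2√(Dt)) = (8.31 − 9.555)/5.890 = -0.2114; ½·erfc(-0.2114) = 0.6175.
C = 122 × 0.6175 = 75.3 mg/L.

75.3 mg/L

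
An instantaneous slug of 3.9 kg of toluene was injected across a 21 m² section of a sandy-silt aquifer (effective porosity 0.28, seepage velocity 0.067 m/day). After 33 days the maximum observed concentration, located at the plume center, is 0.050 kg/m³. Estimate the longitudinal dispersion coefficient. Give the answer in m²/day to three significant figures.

At the plume center C_max = M/(n_e·A·√(4πDt)), so D = M²/(4πt·(n_e·A·C_max)²).
n_e·A·C_max = 0.28 × 21 × 0.050 = 0.2940 kg/m.
D = 3.9²/(4π × 33 × 0.2940²) = 0.424 m²/day.

0.424 m²/day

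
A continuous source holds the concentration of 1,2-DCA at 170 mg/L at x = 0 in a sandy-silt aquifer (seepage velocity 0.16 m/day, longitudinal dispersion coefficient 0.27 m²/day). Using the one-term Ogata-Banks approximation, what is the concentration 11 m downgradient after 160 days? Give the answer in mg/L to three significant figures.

160 mg/L

For a continuous step input, C/C₀ ≈ ½·erfc((x−vt)/(2√(Dt))).
vt = 0.16 × 160 = 25.6 m and 2√(Dt) = 2√(0.27 × 160) = 13.15 m.
Argument (x−vt)/(2√(Dt)) = (11 − 25.6)/13.15 = -1.110; ½·erfc(-1.110) = 0.9418.
C = 170 × 0.9418 = 160 mg/L.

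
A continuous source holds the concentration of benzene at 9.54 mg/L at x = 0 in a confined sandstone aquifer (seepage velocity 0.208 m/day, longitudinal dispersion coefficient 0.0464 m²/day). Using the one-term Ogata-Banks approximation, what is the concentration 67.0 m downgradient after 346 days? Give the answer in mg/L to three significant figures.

For a continuous step input, C/C₀ ≈ ½·erfc((x−vt)/(2√(Dt))).
vt = 0.208 × 346 = 71.968 m and 2√(Dt) = 2√(0.0464 × 346) = 8.014 m.
Argument (x−vt)/(2√(Dt)) = (67.0 − 71.968)/8.014 = -0.6199; ½·erfc(-0.6199) = 0.8097.
C = 9.54 × 0.8097 = 7.72 mg/L.

7.72 mg/L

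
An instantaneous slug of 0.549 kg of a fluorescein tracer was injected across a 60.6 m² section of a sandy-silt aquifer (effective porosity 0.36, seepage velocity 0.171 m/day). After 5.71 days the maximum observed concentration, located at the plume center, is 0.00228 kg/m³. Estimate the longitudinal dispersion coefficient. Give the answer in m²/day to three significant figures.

1.70 m²/day

At the plume center C_max = M/(n_e·A·√(4πDt)), so D = M²/(4πt·(n_e·A·C_max)²).
n_e·A·C_max = 0.36 × 60.6 × 0.00228 = 0.04974 kg/m.
D = 0.549²/(4π × 5.71 × 0.04974²) = 1.70 m²/day.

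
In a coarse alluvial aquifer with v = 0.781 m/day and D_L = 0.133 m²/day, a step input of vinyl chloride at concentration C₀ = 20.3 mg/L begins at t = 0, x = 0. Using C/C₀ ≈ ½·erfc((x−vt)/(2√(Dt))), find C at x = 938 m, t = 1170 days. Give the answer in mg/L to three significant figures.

1.72 mg/L

For a continuous step input, C/C₀ ≈ ½·erfc((x−vt)/(2√(Dt))).
vt = 0.781 × 1170 = 913.77 m and 2√(Dt) = 2√(0.133 × 1170) = 24.95 m.
Argument (x−vt)/(2√(Dt)) = (938 − 913.77)/24.95 = 0.9711; ½·erfc(0.9711) = 0.08482.
C = 20.3 × 0.08482 = 1.72 mg/L.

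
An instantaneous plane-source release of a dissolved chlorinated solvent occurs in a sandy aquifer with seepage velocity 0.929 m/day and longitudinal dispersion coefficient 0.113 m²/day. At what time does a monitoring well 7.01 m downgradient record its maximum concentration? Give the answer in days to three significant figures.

7.42 days

For the 1D instantaneous-source solution, setting ∂C/∂t = 0 at fixed x gives v²t² + 2Dt − x² = 0, so t = (√(D² + v²x²) − D)/v².
√(D² + v²x²) = √(0.113² + 0.929² × 7.01²) = 6.513; v² = 0.863041.
t = (6.513 − 0.113)/0.863041 = 7.42 days (vs. the pure-advection estimate x/v = 7.55 d).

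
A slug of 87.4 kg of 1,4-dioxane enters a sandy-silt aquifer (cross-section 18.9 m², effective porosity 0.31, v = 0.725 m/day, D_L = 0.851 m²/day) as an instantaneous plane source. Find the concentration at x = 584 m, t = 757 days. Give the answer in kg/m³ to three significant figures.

0.103 kg/m³

For an instantaneous plane source, C(x,t) = M/(n_e·A·√(4πDt)) · exp(−(x−vt)²/(4Dt)), with n_e·A the pore (flow) area.
Plume center vt = 0.725 × 757 = 548.825 m, so the well at 584 m is 35.175 m downgradient of the peak.
√(4πDt) = 89.97 m, giving peak height M/(n_e·A·√(4πDt)) = 87.4/(0.31 × 18.9 × 89.97) = 0.1658 kg/m³.
(x−vt)²/(4Dt) = (35.175)²/(4 × 0.851 × 757) = 0.4802; exp(−0.4802) = 0.6187.
C = 0.1658 × 0.6187 = 0.103 kg/m³.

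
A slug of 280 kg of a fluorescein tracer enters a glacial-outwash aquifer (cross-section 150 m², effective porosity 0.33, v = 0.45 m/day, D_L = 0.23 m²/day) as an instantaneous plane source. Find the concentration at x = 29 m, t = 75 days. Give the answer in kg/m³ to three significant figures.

For an instantaneous plane source, C(x,t) = M/(n_e·A·√(4πDt)) · exp(−(x−vt)²/(4Dt)), with n_e·A the pore (flow) area.
Plume center vt = 0.45 × 75 = 33.75 m, so the well at 29 m is 4.75 m upgradient of the peak.
√(4πDt) = 14.72 m, giving peak height M/(n_e·A·√(4πDt)) = 280/(0.33 × 150 × 14.72) = 0.3843 kg/m³.
(x−vt)²/(4Dt) = (-4.75)²/(4 × 0.23 × 75) = 0.3270; exp(−0.3270) = 0.7211.
C = 0.3843 × 0.7211 = 0.277 kg/m³.

0.277 kg/m³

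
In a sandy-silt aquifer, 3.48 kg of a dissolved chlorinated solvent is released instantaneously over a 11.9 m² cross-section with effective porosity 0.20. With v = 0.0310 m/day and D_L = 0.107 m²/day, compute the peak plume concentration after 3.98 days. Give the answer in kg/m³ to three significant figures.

The peak of an instantaneous 1D plume sits at x = vt; there the Gaussian factor is 1 and C_max = M/(n_e·A·√(4πDt)), where n_e·A is the pore area the mass is dissolved in.
√(4πDt) = √(4π × 0.107 × 3.98) = 2.313 m, so C_max = 3.48/(0.20 × 11.9 × 2.313) = 0.632 kg/m³.

0.632 kg/m³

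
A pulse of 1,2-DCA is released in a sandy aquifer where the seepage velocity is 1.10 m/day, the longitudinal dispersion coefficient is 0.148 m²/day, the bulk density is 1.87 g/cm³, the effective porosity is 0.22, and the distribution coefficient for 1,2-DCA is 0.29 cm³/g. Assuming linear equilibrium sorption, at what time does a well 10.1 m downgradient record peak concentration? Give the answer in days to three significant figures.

Retardation factor R = 1 + ρ_b·K_d/n = 1 + 1.87 × 0.29/0.22 = 3.465.
Sorption retards both mechanisms: v_R = v/R = 0.3175 m/day, D_R = D/R = 0.04271 m²/day.
Peak time from v_R²t² + 2D_R t − x² = 0: t = (√(D_R² + v_R²x²) − D_R)/v_R².
√(D_R² + v_R²x²) = √(0.04271² + 0.3175² × 10.1²) = 3.207; v_R² = 0.1008.
t = (3.207 − 0.04271)/0.1008 = 31.4 days.

31.4 days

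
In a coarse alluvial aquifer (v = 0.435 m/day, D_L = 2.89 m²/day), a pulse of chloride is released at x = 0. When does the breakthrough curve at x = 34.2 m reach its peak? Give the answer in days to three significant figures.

64.8 days

For the 1D instantaneous-source solution, setting ∂C/∂t = 0 at fixed x gives v²t² + 2Dt − x² = 0, so t = (√(D² + v²x²) − D)/v².
√(D² + v²x²) = √(2.89² + 0.435² × 34.2²) = 15.16; v² = 0.189225.
t = (15.16 − 2.89)/0.189225 = 64.8 days (vs. the pure-advection estimate x/v = 78.6 d).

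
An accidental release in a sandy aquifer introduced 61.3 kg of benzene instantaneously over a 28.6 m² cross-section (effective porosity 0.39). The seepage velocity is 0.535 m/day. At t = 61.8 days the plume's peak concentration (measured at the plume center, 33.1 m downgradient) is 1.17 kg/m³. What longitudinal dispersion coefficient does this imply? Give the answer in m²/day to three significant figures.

0.0284 m²/day

At the plume center C_max = M/(n_e·A·√(4πDt)), so D = M²/(4πt·(n_e·A·C_max)²).
n_e·A·C_max = 0.39 × 28.6 × 1.17 = 13.05 kg/m.
D = 61.3²/(4π × 61.8 × 13.05²) = 0.0284 m²/day.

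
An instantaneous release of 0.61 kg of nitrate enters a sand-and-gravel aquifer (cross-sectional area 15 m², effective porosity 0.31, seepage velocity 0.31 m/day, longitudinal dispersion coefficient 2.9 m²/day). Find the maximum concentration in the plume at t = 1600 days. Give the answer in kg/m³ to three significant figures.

0.000543 kg/m³

The peak of an instantaneous 1D plume sits at x = vt; there the Gaussian factor is 1 and C_max = M/(n_e·A·√(4πDt)), where n_e·A is the pore area the mass is dissolved in.
√(4πDt) = √(4π × 2.9 × 1600) = 241.5 m, so C_max = 0.61/(0.31 × 15 × 241.5) = 0.000543 kg/m³.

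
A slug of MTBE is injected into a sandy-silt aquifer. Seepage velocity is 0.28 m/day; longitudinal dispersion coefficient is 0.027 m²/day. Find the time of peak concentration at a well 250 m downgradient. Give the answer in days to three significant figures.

For the 1D instantaneous-source solution, setting ∂C/∂t = 0 at fixed x gives v²t² + 2Dt − x² = 0, so t = (√(D² + v²x²) − D)/v².
√(D² + v²x²) = √(0.027² + 0.28² × 250²) = 70.00; v² = 0.0784.
t = (70.00 − 0.027)/0.0784 = 893 days (vs. the pure-advection estimate x/v = 893 d).

893 days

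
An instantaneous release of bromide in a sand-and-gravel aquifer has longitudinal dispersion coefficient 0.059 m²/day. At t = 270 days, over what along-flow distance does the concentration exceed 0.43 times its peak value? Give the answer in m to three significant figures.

The plume is Gaussian with σ = √(2Dt) = √(2 × 0.059 × 270) = 5.644 m.
C/C_peak = exp(−Δx²/(2σ²)) = 0.43 ⇒ Δx = σ·√(−2 ln 0.43) = 5.644 × 1.299 = 7.332 m.
Width = 2Δx = 14.7 m.

14.7 m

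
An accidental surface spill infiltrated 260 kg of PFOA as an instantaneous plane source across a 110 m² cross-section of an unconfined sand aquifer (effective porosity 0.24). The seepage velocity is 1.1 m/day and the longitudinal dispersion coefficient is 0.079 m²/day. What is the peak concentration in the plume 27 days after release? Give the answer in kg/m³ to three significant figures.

The peak of an instantaneous 1D plume sits at x = vt; there the Gaussian factor is 1 and C_max = M/(n_e·A·√(4πDt)), where n_e·A is the pore area the mass is dissolved in.
√(4πDt) = √(4π × 0.079 × 27) = 5.177 m, so C_max = 260/(0.24 × 110 × 5.177) = 1.90 kg/m³.

1.90 kg/m³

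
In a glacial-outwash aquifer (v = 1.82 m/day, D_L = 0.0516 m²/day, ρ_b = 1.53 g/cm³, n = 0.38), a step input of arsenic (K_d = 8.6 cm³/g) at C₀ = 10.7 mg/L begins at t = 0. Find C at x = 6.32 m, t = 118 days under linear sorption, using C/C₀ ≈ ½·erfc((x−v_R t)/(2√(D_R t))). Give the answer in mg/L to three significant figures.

3.30 mg/L

Retardation factor R = 1 + ρ_b·K_d/n = 1 + 1.53 × 8.6/0.38 = 35.63.
Sorption retards both mechanisms: v_R = v/R = 0.05108 m/day, D_R = D/R = 0.001448 m²/day.
v_R·t = 0.05108 × 118 = 6.02744 m; 2√(D_R t) = 0.8267 m; argument = (6.32 − 6.02744)/0.8267 = 0.3539.
C = C₀ × ½·erfc(0.3539) = 10.7 × 0.3084 = 3.30 mg/L.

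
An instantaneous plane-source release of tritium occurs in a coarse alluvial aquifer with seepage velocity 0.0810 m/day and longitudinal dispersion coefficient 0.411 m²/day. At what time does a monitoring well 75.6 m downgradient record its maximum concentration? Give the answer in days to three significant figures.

For the 1D instantaneous-source solution, setting ∂C/∂t = 0 at fixed x gives v²t² + 2Dt − x² = 0, so t = (√(D² + v²x²) − D)/v².
√(D² + v²x²) = √(0.411² + 0.0810² × 75.6²) = 6.137; v² = 0.006561.
t = (6.137 − 0.411)/0.006561 = 873 days (vs. the pure-advection estimate x/v = 933 d).

873 days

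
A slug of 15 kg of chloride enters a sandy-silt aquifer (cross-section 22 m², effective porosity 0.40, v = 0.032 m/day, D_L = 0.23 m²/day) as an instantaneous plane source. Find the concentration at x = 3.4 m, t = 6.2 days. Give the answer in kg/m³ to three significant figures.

0.0668 kg/m³

For an instantaneous plane source, C(x,t) = M/(n_e·A·√(4πDt)) · exp(−(x−vt)²/(4Dt)), with n_e·A the pore (flow) area.
Plume center vt = 0.032 × 6.2 = 0.1984 m, so the well at 3.4 m is 3.2016 m downgradient of the peak.
√(4πDt) = 4.233 m, giving peak height M/(n_e·A·√(4πDt)) = 15/(0.40 × 22 × 4.233) = 0.4027 kg/m³.
(x−vt)²/(4Dt) = (3.2016)²/(4 × 0.23 × 6.2) = 1.797; exp(−1.797) = 0.1658.
C = 0.4027 × 0.1658 = 0.0668 kg/m³.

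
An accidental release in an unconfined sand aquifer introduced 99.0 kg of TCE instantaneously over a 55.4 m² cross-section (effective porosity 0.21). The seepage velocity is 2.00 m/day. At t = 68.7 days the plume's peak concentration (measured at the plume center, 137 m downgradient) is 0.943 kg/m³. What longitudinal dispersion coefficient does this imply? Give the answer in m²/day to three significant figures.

0.0943 m²/day

At the plume center C_max = M/(n_e·A·√(4πDt)), so D = M²/(4πt·(n_e·A·C_max)²).
n_e·A·C_max = 0.21 × 55.4 × 0.943 = 10.97 kg/m.
D = 99.0²/(4π × 68.7 × 10.97²) = 0.0943 m²/day.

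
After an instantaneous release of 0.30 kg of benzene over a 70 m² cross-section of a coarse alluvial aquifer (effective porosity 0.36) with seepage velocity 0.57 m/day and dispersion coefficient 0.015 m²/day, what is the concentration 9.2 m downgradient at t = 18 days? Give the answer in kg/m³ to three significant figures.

0.00228 kg/m³

For an instantaneous plane source, C(x,t) = M/(n_e·A·√(4πDt)) · exp(−(x−vt)²/(4Dt)), with n_e·A the pore (flow) area.
Plume center vt = 0.57 × 18 = 10.26 m, so the well at 9.2 m is 1.06 m upgradient of the peak.
√(4πDt) = 1.842 m, giving peak height M/(n_e·A·√(4πDt)) = 0.30/(0.36 × 70 × 1.842) = 0.006463 kg/m³.
(x−vt)²/(4Dt) = (-1.06)²/(4 × 0.015 × 18) = 1.040; exp(−1.040) = 0.3535.
C = 0.006463 × 0.3535 = 0.00228 kg/m³.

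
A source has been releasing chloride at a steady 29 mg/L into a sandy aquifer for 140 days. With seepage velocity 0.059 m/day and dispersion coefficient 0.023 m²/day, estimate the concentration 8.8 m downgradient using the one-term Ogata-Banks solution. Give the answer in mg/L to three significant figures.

12.1 mg/L

For a continuous step input, C/C₀ ≈ ½·erfc((x−vt)/(2√(Dt))).
vt = 0.059 × 140 = 8.26 m and 2√(Dt) = 2√(0.023 × 140) = 3.589 m.
Argument (x−vt)/(2√(Dt)) = (8.8 − 8.26)/3.589 = 0.1505; ½·erfc(0.1505) = 0.4157.
C = 29 × 0.4157 = 12.1 mg/L.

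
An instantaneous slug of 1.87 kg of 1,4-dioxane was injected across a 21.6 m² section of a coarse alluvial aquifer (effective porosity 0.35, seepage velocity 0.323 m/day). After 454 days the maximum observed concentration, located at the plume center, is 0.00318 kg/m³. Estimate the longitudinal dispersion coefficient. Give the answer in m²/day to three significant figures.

1.06 m²/day

At the plume center C_max = M/(n_e·A·√(4πDt)), so D = M²/(4πt·(n_e·A·C_max)²).
n_e·A·C_max = 0.35 × 21.6 × 0.00318 = 0.02404 kg/m.
D = 1.87²/(4π × 454 × 0.02404²) = 1.06 m²/day.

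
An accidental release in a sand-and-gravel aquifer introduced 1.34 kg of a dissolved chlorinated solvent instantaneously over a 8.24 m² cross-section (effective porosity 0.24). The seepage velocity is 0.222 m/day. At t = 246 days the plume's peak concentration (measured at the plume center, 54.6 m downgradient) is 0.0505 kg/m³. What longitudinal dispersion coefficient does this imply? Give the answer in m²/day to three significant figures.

At the plume center C_max = M/(n_e·A·√(4πDt)), so D = M²/(4πt·(n_e·A·C_max)²).
n_e·A·C_max = 0.24 × 8.24 × 0.0505 = 0.09987 kg/m.
D = 1.34²/(4π × 246 × 0.09987²) = 0.0582 m²/day.

0.0582 m²/day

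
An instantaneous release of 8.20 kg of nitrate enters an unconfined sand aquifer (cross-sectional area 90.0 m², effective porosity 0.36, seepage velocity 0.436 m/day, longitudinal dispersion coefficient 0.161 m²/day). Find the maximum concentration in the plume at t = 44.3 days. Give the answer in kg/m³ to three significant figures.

The peak of an instantaneous 1D plume sits at x = vt; there the Gaussian factor is 1 and C_max = M/(n_e·A·√(4πDt)), where n_e·A is the pore area the mass is dissolved in.
√(4πDt) = √(4π × 0.161 × 44.3) = 9.467 m, so C_max = 8.20/(0.36 × 90.0 × 9.467) = 0.0267 kg/m³.

0.0267 kg/m³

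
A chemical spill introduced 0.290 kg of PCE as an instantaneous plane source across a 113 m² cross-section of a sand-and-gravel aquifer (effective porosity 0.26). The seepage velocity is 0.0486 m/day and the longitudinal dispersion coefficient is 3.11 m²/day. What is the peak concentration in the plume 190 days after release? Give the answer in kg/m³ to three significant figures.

0.000115 kg/m³

The peak of an instantaneous 1D plume sits at x = vt; there the Gaussian factor is 1 and C_max = M/(n_e·A·√(4πDt)), where n_e·A is the pore area the mass is dissolved in.
√(4πDt) = √(4π × 3.11 × 190) = 86.17 m, so C_max = 0.290/(0.26 × 113 × 86.17) = 0.000115 kg/m³.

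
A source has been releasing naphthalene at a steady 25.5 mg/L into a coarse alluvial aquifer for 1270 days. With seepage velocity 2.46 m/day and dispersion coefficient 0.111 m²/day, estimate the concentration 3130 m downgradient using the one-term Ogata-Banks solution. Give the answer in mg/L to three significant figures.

For a continuous step input, C/C₀ ≈ ½·erfc((x−vt)/(2√(Dt))).
vt = 2.46 × 1270 = 3124.2 m and 2√(Dt) = 2√(0.111 × 1270) = 23.75 m.
Argument (x−vt)/(2√(Dt)) = (3130 − 3124.2)/23.75 = 0.2442; ½·erfc(0.2442) = 0.3649.
C = 25.5 × 0.3649 = 9.30 mg/L.

9.30 mg/L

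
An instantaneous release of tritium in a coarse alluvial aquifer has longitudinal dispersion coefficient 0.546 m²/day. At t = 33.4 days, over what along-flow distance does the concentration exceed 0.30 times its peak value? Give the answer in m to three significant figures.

18.7 m

The plume is Gaussian with σ = √(2Dt) = √(2 × 0.546 × 33.4) = 6.039 m.
C/C_peak = exp(−Δx²/(2σ²)) = 0.30 ⇒ Δx = σ·√(−2 ln 0.30) = 6.039 × 1.552 = 9.373 m.
Width = 2Δx = 18.7 m.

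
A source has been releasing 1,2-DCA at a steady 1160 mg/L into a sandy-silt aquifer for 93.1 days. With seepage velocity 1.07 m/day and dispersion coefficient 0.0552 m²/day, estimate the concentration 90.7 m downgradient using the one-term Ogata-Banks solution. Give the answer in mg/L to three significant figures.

1160 mg/L

For a continuous step input, C/C₀ ≈ ½·erfc((x−vt)/(2√(Dt))).
vt = 1.07 × 93.1 = 99.617 m and 2√(Dt) = 2√(0.0552 × 93.1) = 4.534 m.
Argument (x−vt)/(2√(Dt)) = (90.7 − 99.617)/4.534 = -1.967; ½·erfc(-1.967) = 0.9973.
C = 1160 × 0.9973 = 1160 mg/L.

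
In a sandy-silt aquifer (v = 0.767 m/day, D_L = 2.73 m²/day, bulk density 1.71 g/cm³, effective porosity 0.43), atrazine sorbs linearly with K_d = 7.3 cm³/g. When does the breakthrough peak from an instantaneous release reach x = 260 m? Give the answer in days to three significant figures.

Retardation factor R = 1 + ρ_b·K_d/n = 1 + 1.71 × 7.3/0.43 = 30.03.
Sorption retards both mechanisms: v_R = v/R = 0.02554 m/day, D_R = D/R = 0.09091 m²/day.
Peak time from v_R²t² + 2D_R t − x² = 0: t = (√(D_R² + v_R²x²) − D_R)/v_R².
√(D_R² + v_R²x²) = √(0.09091² + 0.02554² × 260²) = 6.641; v_R² = 0.0006523.
t = (6.641 − 0.09091)/0.0006523 = 10000 days.

10000 days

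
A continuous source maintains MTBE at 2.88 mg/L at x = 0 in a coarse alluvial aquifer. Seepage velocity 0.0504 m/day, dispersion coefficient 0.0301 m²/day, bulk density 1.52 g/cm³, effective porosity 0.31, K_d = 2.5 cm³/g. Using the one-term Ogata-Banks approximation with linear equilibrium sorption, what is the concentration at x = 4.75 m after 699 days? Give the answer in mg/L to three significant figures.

Retardation factor R = 1 + ρ_b·K_d/n = 1 + 1.52 × 2.5/0.31 = 13.26.
Sorption retards both mechanisms: v_R = v/R = 0.003801 m/day, D_R = D/R = 0.002270 m²/day.
v_R·t = 0.003801 × 699 = 2.656899 m; 2√(D_R t) = 2.519 m; argument = (4.75 − 2.656899)/2.519 = 0.8309.
C = C₀ × ½·erfc(0.8309) = 2.88 × 0.1200 = 0.346 mg/L.

0.346 mg/L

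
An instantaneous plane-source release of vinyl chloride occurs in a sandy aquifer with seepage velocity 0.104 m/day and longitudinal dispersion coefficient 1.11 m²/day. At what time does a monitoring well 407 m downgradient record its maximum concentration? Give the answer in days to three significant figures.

For the 1D instantaneous-source solution, setting ∂C/∂t = 0 at fixed x gives v²t² + 2Dt − x² = 0, so t = (√(D² + v²x²) − D)/v².
√(D² + v²x²) = √(1.11² + 0.104² × 407²) = 42.34; v² = 0.010816.
t = (42.34 − 1.11)/0.010816 = 3810 days (vs. the pure-advection estimate x/v = 3910 d).

3810 days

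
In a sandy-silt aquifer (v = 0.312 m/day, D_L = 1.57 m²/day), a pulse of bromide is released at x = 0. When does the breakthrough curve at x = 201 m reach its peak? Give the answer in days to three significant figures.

For the 1D instantaneous-source solution, setting ∂C/∂t = 0 at fixed x gives v²t² + 2Dt − x² = 0, so t = (√(D² + v²x²) − D)/v².
√(D² + v²x²) = √(1.57² + 0.312² × 201²) = 62.73; v² = 0.097344.
t = (62.73 − 1.57)/0.097344 = 628 days (vs. the pure-advection estimate x/v = 644 d).

628 days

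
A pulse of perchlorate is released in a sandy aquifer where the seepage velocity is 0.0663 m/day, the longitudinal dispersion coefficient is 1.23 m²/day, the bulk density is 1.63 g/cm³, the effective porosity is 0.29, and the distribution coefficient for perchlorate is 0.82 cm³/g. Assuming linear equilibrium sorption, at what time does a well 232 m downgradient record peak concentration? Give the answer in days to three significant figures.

18100 days

Retardation factor R = 1 + ρ_b·K_d/n = 1 + 1.63 × 0.82/0.29 = 5.609.
Sorption retards both mechanisms: v_R = v/R = 0.01182 m/day, D_R = D/R = 0.2193 m²/day.
Peak time from v_R²t² + 2D_R t − x² = 0: t = (√(D_R² + v_R²x²) − D_R)/v_R².
√(D_R² + v_R²x²) = √(0.2193² + 0.01182² × 232²) = 2.751; v_R² = 0.0001397.
t = (2.751 − 0.2193)/0.0001397 = 18100 days.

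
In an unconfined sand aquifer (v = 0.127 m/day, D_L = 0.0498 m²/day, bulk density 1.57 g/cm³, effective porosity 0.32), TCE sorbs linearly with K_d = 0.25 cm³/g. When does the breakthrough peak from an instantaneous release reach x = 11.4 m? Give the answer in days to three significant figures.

193 days

Retardation factor R = 1 + ρ_b·K_d/n = 1 + 1.57 × 0.25/0.32 = 2.227.
Sorption retards both mechanisms: v_R = v/R = 0.05703 m/day, D_R = D/R = 0.02236 m²/day.
Peak time from v_R²t² + 2D_R t − x² = 0: t = (√(D_R² + v_R²x²) − D_R)/v_R².
√(D_R² + v_R²x²) = √(0.02236² + 0.05703² × 11.4²) = 0.6505; v_R² = 0.003252.
t = (0.6505 − 0.02236)/0.003252 = 193 days.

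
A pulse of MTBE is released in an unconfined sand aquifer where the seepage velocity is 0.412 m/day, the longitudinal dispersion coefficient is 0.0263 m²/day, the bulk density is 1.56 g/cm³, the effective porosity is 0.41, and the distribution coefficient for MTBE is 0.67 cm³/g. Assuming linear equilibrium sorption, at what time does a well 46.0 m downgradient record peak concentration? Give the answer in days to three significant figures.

Retardation factor R = 1 + ρ_b·K_d/n = 1 + 1.56 × 0.67/0.41 = 3.549.
Sorption retards both mechanisms: v_R = v/R = 0.1161 m/day, D_R = D/R = 0.007411 m²/day.
Peak time from v_R²t² + 2D_R t − x² = 0: t = (√(D_R² + v_R²x²) − D_R)/v_R².
√(D_R² + v_R²x²) = √(0.007411² + 0.1161² × 46.0²) = 5.341; v_R² = 0.01348.
t = (5.341 − 0.007411)/0.01348 = 396 days.

396 days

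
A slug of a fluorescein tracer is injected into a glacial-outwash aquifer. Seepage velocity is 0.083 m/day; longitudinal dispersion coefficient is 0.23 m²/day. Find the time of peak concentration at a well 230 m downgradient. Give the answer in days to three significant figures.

For the 1D instantaneous-source solution, setting ∂C/∂t = 0 at fixed x gives v²t² + 2Dt − x² = 0, so t = (√(D² + v²x²) − D)/v².
√(D² + v²x²) = √(0.23² + 0.083² × 230²) = 19.09; v² = 0.006889.
t = (19.09 − 0.23)/0.006889 = 2740 days (vs. the pure-advection estimate x/v = 2770 d).

2740 days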